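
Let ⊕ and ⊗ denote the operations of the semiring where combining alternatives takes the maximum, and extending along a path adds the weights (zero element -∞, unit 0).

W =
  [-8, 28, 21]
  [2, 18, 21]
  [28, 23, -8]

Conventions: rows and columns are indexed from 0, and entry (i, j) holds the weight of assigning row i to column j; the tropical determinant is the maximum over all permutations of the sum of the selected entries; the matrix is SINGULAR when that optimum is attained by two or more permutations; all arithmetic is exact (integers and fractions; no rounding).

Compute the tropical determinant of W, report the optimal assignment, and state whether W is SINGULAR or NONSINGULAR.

σ = (0, 1, 2): (-8) + 18 + (-8) = 2
σ = (0, 2, 1): (-8) + 21 + 23 = 36
σ = (1, 0, 2): 28 + 2 + (-8) = 22
σ = (1, 2, 0): 28 + 21 + 28 = 77
σ = (2, 0, 1): 21 + 2 + 23 = 46
σ = (2, 1, 0): 21 + 18 + 28 = 67
Optimal value attained by: σ = (1, 2, 0).
Answer: det⊕(W) = 77; verdict: NONSINGULAR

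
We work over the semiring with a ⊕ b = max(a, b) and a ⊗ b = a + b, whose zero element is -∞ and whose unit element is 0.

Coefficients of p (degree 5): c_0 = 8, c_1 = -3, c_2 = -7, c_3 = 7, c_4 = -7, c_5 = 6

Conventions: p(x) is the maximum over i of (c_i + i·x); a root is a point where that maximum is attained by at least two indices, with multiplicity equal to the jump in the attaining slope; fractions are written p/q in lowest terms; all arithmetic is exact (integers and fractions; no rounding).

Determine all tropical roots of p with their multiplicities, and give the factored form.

hull edge (i=0, c=8) to (i=3, c=7): slope -1/3, span 3
hull edge (i=3, c=7) to (i=5, c=6): slope -1/2, span 2
Factored form: p(x) = 6 ⊗ (x ⊕ 1/3) ⊗ (x ⊕ 1/3) ⊗ (x ⊕ 1/3) ⊗ (x ⊕ 1/2) ⊗ (x ⊕ 1/2)
Answer: roots = 1/3 (mult 3), 1/2 (mult 2)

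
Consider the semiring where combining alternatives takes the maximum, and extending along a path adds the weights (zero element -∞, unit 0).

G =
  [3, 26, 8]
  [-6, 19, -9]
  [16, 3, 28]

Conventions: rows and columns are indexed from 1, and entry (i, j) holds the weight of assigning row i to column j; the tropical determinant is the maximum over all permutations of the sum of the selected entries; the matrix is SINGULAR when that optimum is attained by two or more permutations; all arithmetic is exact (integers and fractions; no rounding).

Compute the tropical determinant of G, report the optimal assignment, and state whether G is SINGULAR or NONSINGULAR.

σ = (1, 2, 3): 3 + 19 + 28 = 50
σ = (1, 3, 2): 3 + (-9) + 3 = -3
σ = (2, 1, 3): 26 + (-6) + 28 = 48
σ = (2, 3, 1): 26 + (-9) + 16 = 33
σ = (3, 1, 2): 8 + (-6) + 3 = 5
σ = (3, 2, 1): 8 + 19 + 16 = 43
Optimal value attained by: σ = (1, 2, 3).
Answer: det⊕(G) = 50; verdict: NONSINGULAR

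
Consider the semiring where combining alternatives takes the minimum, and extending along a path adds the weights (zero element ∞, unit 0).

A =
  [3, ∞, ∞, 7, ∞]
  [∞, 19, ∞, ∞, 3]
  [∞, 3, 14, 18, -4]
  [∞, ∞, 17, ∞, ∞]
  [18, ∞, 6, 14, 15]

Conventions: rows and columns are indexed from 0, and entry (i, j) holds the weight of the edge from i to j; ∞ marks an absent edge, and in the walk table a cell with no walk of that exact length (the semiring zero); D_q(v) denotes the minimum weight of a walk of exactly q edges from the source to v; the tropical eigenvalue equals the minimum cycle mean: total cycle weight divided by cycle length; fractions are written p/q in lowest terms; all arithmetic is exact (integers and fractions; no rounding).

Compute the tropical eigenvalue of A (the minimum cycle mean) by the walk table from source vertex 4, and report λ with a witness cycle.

q=0: [∞, ∞, ∞, ∞, 0]
q=1: [18, ∞, 6, 14, 15]
q=2: [21, 9, 20, 24, 2]
q=3: [20, 23, 8, 16, 12]
q=4: [23, 11, 18, 26, 4]
q=5: [22, 21, 10, 18, 14]
Optimal cycle mean attained by: cycle 2->4->2, total (-4) + 6, length 2.
Answer: λ = 1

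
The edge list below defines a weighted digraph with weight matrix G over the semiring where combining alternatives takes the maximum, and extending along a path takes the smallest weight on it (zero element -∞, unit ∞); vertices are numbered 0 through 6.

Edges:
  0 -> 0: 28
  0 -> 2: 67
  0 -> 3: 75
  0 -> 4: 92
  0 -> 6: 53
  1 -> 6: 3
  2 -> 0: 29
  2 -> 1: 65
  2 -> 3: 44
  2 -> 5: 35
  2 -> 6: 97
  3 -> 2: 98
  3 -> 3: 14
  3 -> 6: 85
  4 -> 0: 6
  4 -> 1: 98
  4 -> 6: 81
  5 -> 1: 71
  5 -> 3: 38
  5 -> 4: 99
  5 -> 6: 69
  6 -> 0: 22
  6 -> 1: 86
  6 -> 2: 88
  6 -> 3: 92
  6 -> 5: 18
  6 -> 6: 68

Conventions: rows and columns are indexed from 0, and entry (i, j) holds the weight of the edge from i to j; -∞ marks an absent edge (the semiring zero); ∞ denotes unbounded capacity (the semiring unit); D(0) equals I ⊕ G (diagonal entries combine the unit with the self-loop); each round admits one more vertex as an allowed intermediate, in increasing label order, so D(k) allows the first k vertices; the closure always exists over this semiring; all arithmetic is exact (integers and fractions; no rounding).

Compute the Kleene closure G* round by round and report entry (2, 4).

D(0):
  [∞, -∞, 67, 75, 92, -∞, 53]
  [-∞, ∞, -∞, -∞, -∞, -∞, 3]
  [29, 65, ∞, 44, -∞, 35, 97]
  [-∞, -∞, 98, ∞, -∞, -∞, 85]
  [6, 98, -∞, -∞, ∞, -∞, 81]
  [-∞, 71, -∞, 38, 99, ∞, 69]
  [22, 86, 88, 92, -∞, 18, ∞]
D(1):
  [∞, -∞, 67, 75, 92, -∞, 53]
  [-∞, ∞, -∞, -∞, -∞, -∞, 3]
  [29, 65, ∞, 44, 29, 35, 97]
  [-∞, -∞, 98, ∞, -∞, -∞, 85]
  [6, 98, 6, 6, ∞, -∞, 81]
  [-∞, 71, -∞, 38, 99, ∞, 69]
  [22, 86, 88, 92, 22, 18, ∞]
D(2):
  [∞, -∞, 67, 75, 92, -∞, 53]
  [-∞, ∞, -∞, -∞, -∞, -∞, 3]
  [29, 65, ∞, 44, 29, 35, 97]
  [-∞, -∞, 98, ∞, -∞, -∞, 85]
  [6, 98, 6, 6, ∞, -∞, 81]
  [-∞, 71, -∞, 38, 99, ∞, 69]
  [22, 86, 88, 92, 22, 18, ∞]
D(3):
  [∞, 65, 67, 75, 92, 35, 67]
  [-∞, ∞, -∞, -∞, -∞, -∞, 3]
  [29, 65, ∞, 44, 29, 35, 97]
  [29, 65, 98, ∞, 29, 35, 97]
  [6, 98, 6, 6, ∞, 6, 81]
  [-∞, 71, -∞, 38, 99, ∞, 69]
  [29, 86, 88, 92, 29, 35, ∞]
D(4):
  [∞, 65, 75, 75, 92, 35, 75]
  [-∞, ∞, -∞, -∞, -∞, -∞, 3]
  [29, 65, ∞, 44, 29, 35, 97]
  [29, 65, 98, ∞, 29, 35, 97]
  [6, 98, 6, 6, ∞, 6, 81]
  [29, 71, 38, 38, 99, ∞, 69]
  [29, 86, 92, 92, 29, 35, ∞]
D(5):
  [∞, 92, 75, 75, 92, 35, 81]
  [-∞, ∞, -∞, -∞, -∞, -∞, 3]
  [29, 65, ∞, 44, 29, 35, 97]
  [29, 65, 98, ∞, 29, 35, 97]
  [6, 98, 6, 6, ∞, 6, 81]
  [29, 98, 38, 38, 99, ∞, 81]
  [29, 86, 92, 92, 29, 35, ∞]
D(6):
  [∞, 92, 75, 75, 92, 35, 81]
  [-∞, ∞, -∞, -∞, -∞, -∞, 3]
  [29, 65, ∞, 44, 35, 35, 97]
  [29, 65, 98, ∞, 35, 35, 97]
  [6, 98, 6, 6, ∞, 6, 81]
  [29, 98, 38, 38, 99, ∞, 81]
  [29, 86, 92, 92, 35, 35, ∞]
D(7):
  [∞, 92, 81, 81, 92, 35, 81]
  [3, ∞, 3, 3, 3, 3, 3]
  [29, 86, ∞, 92, 35, 35, 97]
  [29, 86, 98, ∞, 35, 35, 97]
  [29, 98, 81, 81, ∞, 35, 81]
  [29, 98, 81, 81, 99, ∞, 81]
  [29, 86, 92, 92, 35, 35, ∞]
Answer: G*[2][4] = 35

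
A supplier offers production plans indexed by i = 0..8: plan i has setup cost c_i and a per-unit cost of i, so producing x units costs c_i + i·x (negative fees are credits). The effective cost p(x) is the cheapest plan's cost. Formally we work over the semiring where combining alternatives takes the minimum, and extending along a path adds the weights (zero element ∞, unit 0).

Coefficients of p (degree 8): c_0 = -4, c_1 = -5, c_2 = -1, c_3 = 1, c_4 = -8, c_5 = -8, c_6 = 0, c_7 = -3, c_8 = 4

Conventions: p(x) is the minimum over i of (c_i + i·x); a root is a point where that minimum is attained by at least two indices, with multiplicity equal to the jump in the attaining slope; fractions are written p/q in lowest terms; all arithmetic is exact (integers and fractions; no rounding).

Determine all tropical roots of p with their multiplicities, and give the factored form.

hull edge (i=0, c=-4) to (i=4, c=-8): slope -1, span 4
hull edge (i=4, c=-8) to (i=5, c=-8): slope 0, span 1
hull edge (i=5, c=-8) to (i=7, c=-3): slope 5/2, span 2
hull edge (i=7, c=-3) to (i=8, c=4): slope 7, span 1
Factored form: p(x) = 4 ⊗ (x ⊕ (-7)) ⊗ (x ⊕ (-5/2)) ⊗ (x ⊕ (-5/2)) ⊗ (x ⊕ 0) ⊗ (x ⊕ 1) ⊗ (x ⊕ 1) ⊗ (x ⊕ 1) ⊗ (x ⊕ 1)
Answer: roots = -7 (mult 1), -5/2 (mult 2), 0 (mult 1), 1 (mult 4)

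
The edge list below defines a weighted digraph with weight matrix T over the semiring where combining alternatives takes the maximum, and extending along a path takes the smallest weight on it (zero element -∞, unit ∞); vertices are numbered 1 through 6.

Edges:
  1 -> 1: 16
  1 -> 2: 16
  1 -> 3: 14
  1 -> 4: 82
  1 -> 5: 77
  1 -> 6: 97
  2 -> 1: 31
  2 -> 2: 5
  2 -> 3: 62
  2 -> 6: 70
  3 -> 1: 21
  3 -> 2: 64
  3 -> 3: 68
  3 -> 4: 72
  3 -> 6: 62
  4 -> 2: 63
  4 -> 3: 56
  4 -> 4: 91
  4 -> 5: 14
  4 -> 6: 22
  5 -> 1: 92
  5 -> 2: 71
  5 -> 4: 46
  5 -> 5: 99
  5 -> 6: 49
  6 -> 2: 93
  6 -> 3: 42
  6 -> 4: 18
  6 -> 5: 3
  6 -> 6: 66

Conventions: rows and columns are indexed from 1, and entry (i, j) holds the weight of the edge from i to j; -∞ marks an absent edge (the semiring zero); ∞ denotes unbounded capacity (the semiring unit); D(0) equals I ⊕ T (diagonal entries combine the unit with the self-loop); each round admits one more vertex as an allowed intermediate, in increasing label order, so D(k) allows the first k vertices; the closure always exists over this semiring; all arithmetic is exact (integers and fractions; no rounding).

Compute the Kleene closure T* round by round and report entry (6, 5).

D(0):
  [∞, 16, 14, 82, 77, 97]
  [31, ∞, 62, -∞, -∞, 70]
  [21, 64, ∞, 72, -∞, 62]
  [-∞, 63, 56, ∞, 14, 22]
  [92, 71, -∞, 46, ∞, 49]
  [-∞, 93, 42, 18, 3, ∞]
D(1):
  [∞, 16, 14, 82, 77, 97]
  [31, ∞, 62, 31, 31, 70]
  [21, 64, ∞, 72, 21, 62]
  [-∞, 63, 56, ∞, 14, 22]
  [92, 71, 14, 82, ∞, 92]
  [-∞, 93, 42, 18, 3, ∞]
D(2):
  [∞, 16, 16, 82, 77, 97]
  [31, ∞, 62, 31, 31, 70]
  [31, 64, ∞, 72, 31, 64]
  [31, 63, 62, ∞, 31, 63]
  [92, 71, 62, 82, ∞, 92]
  [31, 93, 62, 31, 31, ∞]
D(3):
  [∞, 16, 16, 82, 77, 97]
  [31, ∞, 62, 62, 31, 70]
  [31, 64, ∞, 72, 31, 64]
  [31, 63, 62, ∞, 31, 63]
  [92, 71, 62, 82, ∞, 92]
  [31, 93, 62, 62, 31, ∞]
D(4):
  [∞, 63, 62, 82, 77, 97]
  [31, ∞, 62, 62, 31, 70]
  [31, 64, ∞, 72, 31, 64]
  [31, 63, 62, ∞, 31, 63]
  [92, 71, 62, 82, ∞, 92]
  [31, 93, 62, 62, 31, ∞]
D(5):
  [∞, 71, 62, 82, 77, 97]
  [31, ∞, 62, 62, 31, 70]
  [31, 64, ∞, 72, 31, 64]
  [31, 63, 62, ∞, 31, 63]
  [92, 71, 62, 82, ∞, 92]
  [31, 93, 62, 62, 31, ∞]
D(6):
  [∞, 93, 62, 82, 77, 97]
  [31, ∞, 62, 62, 31, 70]
  [31, 64, ∞, 72, 31, 64]
  [31, 63, 62, ∞, 31, 63]
  [92, 92, 62, 82, ∞, 92]
  [31, 93, 62, 62, 31, ∞]
Answer: T*[6][5] = 31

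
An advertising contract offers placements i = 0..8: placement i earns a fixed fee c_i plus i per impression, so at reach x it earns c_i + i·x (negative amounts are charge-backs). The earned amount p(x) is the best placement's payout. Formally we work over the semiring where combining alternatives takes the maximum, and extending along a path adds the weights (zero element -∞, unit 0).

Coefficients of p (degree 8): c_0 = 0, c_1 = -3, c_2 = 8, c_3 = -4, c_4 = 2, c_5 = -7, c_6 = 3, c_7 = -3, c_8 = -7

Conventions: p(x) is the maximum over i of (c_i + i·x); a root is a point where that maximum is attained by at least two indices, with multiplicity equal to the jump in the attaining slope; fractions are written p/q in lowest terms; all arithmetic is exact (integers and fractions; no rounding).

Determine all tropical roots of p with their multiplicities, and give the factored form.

hull edge (i=0, c=0) to (i=2, c=8): slope 4, span 2
hull edge (i=2, c=8) to (i=6, c=3): slope -5/4, span 4
hull edge (i=6, c=3) to (i=8, c=-7): slope -5, span 2
Factored form: p(x) = -7 ⊗ (x ⊕ (-4)) ⊗ (x ⊕ (-4)) ⊗ (x ⊕ 5/4) ⊗ (x ⊕ 5/4) ⊗ (x ⊕ 5/4) ⊗ (x ⊕ 5/4) ⊗ (x ⊕ 5) ⊗ (x ⊕ 5)
Answer: roots = -4 (mult 2), 5/4 (mult 4), 5 (mult 2)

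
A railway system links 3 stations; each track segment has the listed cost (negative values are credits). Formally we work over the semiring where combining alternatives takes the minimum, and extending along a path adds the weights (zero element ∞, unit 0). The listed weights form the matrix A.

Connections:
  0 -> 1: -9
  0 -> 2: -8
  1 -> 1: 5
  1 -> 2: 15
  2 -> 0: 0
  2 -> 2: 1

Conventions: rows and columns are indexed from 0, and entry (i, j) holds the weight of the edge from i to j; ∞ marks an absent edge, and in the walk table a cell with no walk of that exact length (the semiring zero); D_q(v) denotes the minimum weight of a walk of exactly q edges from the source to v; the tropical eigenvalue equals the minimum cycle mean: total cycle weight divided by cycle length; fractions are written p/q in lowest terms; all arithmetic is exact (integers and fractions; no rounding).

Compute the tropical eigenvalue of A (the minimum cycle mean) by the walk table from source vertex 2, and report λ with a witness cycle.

q=0: [∞, ∞, 0]
q=1: [0, ∞, 1]
q=2: [1, -9, -8]
q=3: [-8, -8, -7]
Optimal cycle mean attained by: cycle 0->2->0, total (-8) + 0, length 2.
Answer: λ = -4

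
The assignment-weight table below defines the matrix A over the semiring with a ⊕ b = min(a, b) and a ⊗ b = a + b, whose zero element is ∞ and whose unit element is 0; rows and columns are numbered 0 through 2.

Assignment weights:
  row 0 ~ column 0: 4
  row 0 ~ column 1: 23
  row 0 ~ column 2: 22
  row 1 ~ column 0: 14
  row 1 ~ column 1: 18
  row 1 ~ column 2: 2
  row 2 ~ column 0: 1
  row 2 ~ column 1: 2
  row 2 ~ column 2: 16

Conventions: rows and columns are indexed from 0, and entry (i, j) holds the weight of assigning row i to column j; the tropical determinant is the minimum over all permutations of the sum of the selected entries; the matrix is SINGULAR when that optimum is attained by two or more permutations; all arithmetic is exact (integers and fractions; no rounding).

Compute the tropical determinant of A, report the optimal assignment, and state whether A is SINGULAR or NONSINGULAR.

σ = (0, 1, 2): 4 + 18 + 16 = 38
σ = (0, 2, 1): 4 + 2 + 2 = 8
σ = (1, 0, 2): 23 + 14 + 16 = 53
σ = (1, 2, 0): 23 + 2 + 1 = 26
σ = (2, 0, 1): 22 + 14 + 2 = 38
σ = (2, 1, 0): 22 + 18 + 1 = 41
Optimal value attained by: σ = (0, 2, 1).
Answer: det⊕(A) = 8; verdict: NONSINGULAR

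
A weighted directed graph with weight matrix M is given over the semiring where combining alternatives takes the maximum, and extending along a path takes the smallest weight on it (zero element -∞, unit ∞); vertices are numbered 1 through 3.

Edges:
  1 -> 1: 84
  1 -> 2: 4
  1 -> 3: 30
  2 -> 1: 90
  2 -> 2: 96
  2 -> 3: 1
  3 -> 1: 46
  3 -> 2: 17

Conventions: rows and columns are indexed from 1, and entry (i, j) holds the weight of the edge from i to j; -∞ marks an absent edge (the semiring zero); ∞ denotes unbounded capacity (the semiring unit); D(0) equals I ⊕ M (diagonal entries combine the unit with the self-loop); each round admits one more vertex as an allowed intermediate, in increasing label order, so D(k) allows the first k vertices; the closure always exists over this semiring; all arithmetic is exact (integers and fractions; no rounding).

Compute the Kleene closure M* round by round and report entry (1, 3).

D(0):
  [∞, 4, 30]
  [90, ∞, 1]
  [46, 17, ∞]
D(1):
  [∞, 4, 30]
  [90, ∞, 30]
  [46, 17, ∞]
D(2):
  [∞, 4, 30]
  [90, ∞, 30]
  [46, 17, ∞]
D(3):
  [∞, 17, 30]
  [90, ∞, 30]
  [46, 17, ∞]
Answer: M*[1][3] = 30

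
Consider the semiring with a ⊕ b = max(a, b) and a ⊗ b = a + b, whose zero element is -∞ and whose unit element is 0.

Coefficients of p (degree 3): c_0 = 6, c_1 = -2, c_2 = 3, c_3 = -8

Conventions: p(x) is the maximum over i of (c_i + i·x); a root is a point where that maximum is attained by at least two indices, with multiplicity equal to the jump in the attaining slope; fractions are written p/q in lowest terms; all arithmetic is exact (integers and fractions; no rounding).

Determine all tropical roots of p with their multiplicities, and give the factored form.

hull edge (i=0, c=6) to (i=2, c=3): slope -3/2, span 2
hull edge (i=2, c=3) to (i=3, c=-8): slope -11, span 1
Factored form: p(x) = -8 ⊗ (x ⊕ 3/2) ⊗ (x ⊕ 3/2) ⊗ (x ⊕ 11)
Answer: roots = 3/2 (mult 2), 11 (mult 1)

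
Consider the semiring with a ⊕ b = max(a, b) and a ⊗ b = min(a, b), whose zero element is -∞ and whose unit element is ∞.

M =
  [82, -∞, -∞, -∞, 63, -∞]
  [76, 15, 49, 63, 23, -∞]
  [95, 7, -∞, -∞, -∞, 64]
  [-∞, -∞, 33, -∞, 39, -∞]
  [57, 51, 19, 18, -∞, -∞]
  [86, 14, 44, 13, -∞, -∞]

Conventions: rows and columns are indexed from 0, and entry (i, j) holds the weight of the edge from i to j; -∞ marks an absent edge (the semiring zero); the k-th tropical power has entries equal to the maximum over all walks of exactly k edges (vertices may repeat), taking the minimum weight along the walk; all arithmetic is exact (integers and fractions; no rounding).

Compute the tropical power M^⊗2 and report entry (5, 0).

M^⊗2:
  [82, 51, 19, 18, 63, -∞]
  [76, 23, 33, 18, 63, 49]
  [82, 14, 44, 13, 63, -∞]
  [39, 39, 19, 18, -∞, 33]
  [57, 15, 49, 51, 57, 19]
  [82, 14, 14, 14, 63, 44]
Key observation: the optimum is the walk 5->0->0, with weight 86 min 82 = 82.
Optimal value attained by: walk 5->0->0.
Answer: (M^⊗2)[5][0] = 82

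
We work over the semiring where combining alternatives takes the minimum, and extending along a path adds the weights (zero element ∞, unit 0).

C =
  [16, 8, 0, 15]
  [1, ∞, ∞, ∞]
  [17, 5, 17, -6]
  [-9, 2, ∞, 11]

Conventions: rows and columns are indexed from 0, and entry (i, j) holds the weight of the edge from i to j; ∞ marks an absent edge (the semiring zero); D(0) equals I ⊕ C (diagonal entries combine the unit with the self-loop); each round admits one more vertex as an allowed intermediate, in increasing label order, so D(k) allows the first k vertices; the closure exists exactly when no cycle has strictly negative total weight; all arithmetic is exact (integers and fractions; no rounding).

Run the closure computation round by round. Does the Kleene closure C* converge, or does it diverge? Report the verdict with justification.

D(0):
  [0, 8, 0, 15]
  [1, 0, ∞, ∞]
  [17, 5, 0, -6]
  [-9, 2, ∞, 0]
D(1):
  [0, 8, 0, 15]
  [1, 0, 1, 16]
  [17, 5, 0, -6]
  [-9, -1, -9, 0]
D(2):
  [0, 8, 0, 15]
  [1, 0, 1, 16]
  [6, 5, 0, -6]
  [-9, -1, -9, 0]
Detection: at round 3, diagonal entry (3, 3) turns strictly negative.
Key observation: the cycle 3->0->2->3 has total weight (-9) + 0 + (-6), which is strictly negative.
Answer: DIVERGES — negative cycle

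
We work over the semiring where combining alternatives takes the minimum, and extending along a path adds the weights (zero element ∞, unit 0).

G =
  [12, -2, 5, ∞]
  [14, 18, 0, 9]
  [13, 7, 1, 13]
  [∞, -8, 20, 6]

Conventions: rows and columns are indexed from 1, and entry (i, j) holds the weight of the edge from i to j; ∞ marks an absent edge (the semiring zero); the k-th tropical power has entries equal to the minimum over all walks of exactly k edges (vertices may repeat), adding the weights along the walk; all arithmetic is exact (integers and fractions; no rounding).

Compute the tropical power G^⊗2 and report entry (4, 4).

G^⊗2:
  [12, 10, -2, 7]
  [13, 1, 1, 13]
  [14, 5, 2, 14]
  [6, -2, -8, 1]
Key observation: the optimum is the walk 4->2->4, with weight (-8) + 9 = 1.
Optimal value attained by: walk 4->2->4.
Answer: (G^⊗2)[4][4] = 1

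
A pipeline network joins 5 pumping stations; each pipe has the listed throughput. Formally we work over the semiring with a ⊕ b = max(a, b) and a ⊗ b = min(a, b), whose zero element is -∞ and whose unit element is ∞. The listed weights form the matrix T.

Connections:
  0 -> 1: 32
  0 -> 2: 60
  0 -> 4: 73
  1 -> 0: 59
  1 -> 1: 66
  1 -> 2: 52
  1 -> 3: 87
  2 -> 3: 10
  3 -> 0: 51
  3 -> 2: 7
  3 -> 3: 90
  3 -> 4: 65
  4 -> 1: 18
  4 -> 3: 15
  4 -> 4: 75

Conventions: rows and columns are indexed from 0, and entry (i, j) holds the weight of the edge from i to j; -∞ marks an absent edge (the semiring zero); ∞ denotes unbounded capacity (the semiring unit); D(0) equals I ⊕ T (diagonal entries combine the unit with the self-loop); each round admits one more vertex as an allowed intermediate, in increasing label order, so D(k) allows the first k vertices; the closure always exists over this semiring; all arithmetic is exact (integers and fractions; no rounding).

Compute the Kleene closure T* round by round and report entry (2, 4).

D(0):
  [∞, 32, 60, -∞, 73]
  [59, ∞, 52, 87, -∞]
  [-∞, -∞, ∞, 10, -∞]
  [51, -∞, 7, ∞, 65]
  [-∞, 18, -∞, 15, ∞]
D(1):
  [∞, 32, 60, -∞, 73]
  [59, ∞, 59, 87, 59]
  [-∞, -∞, ∞, 10, -∞]
  [51, 32, 51, ∞, 65]
  [-∞, 18, -∞, 15, ∞]
D(2):
  [∞, 32, 60, 32, 73]
  [59, ∞, 59, 87, 59]
  [-∞, -∞, ∞, 10, -∞]
  [51, 32, 51, ∞, 65]
  [18, 18, 18, 18, ∞]
D(3):
  [∞, 32, 60, 32, 73]
  [59, ∞, 59, 87, 59]
  [-∞, -∞, ∞, 10, -∞]
  [51, 32, 51, ∞, 65]
  [18, 18, 18, 18, ∞]
D(4):
  [∞, 32, 60, 32, 73]
  [59, ∞, 59, 87, 65]
  [10, 10, ∞, 10, 10]
  [51, 32, 51, ∞, 65]
  [18, 18, 18, 18, ∞]
D(5):
  [∞, 32, 60, 32, 73]
  [59, ∞, 59, 87, 65]
  [10, 10, ∞, 10, 10]
  [51, 32, 51, ∞, 65]
  [18, 18, 18, 18, ∞]
Answer: T*[2][4] = 10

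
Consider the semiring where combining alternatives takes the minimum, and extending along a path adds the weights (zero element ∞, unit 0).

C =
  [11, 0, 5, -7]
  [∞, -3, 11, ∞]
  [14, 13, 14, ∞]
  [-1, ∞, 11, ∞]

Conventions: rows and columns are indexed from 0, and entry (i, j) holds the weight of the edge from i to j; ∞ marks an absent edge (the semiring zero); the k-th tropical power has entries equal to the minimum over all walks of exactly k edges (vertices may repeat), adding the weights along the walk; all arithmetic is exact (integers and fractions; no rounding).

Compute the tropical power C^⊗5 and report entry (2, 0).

C^⊗2:
  [-8, -3, 4, 4]
  [25, -6, 8, ∞]
  [25, 10, 19, 7]
  [10, -1, 4, -8]
C^⊗3:
  [3, -8, -3, -15]
  [22, -9, 5, 18]
  [6, 7, 18, 18]
  [-9, -4, 3, 3]
C^⊗4:
  [-16, -11, -4, -4]
  [17, -12, 2, 15]
  [17, 4, 11, -1]
  [2, -9, -4, -16]
C^⊗5:
  [-5, -16, -11, -23]
  [14, -15, -1, 10]
  [-2, 1, 10, 10]
  [-17, -12, -5, -5]
Key observation: the optimum is the walk 2->0->3->0->3->0, with weight 14 + (-7) + (-1) + (-7) + (-1) = -2.
Optimal value attained by: walk 2->0->3->0->3->0.
Answer: (C^⊗5)[2][0] = -2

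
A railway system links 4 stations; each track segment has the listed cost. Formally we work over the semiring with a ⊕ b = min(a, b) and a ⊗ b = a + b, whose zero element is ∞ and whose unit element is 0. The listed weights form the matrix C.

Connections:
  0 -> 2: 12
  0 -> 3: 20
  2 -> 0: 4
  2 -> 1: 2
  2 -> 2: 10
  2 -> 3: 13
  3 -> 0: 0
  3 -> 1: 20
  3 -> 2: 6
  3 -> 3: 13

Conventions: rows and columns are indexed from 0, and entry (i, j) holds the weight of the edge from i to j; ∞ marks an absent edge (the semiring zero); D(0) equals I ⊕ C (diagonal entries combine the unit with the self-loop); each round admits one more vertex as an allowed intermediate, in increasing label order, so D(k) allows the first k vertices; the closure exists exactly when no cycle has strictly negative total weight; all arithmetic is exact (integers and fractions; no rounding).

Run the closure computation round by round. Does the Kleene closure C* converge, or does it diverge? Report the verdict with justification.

D(0):
  [0, ∞, 12, 20]
  [∞, 0, ∞, ∞]
  [4, 2, 0, 13]
  [0, 20, 6, 0]
D(1):
  [0, ∞, 12, 20]
  [∞, 0, ∞, ∞]
  [4, 2, 0, 13]
  [0, 20, 6, 0]
D(2):
  [0, ∞, 12, 20]
  [∞, 0, ∞, ∞]
  [4, 2, 0, 13]
  [0, 20, 6, 0]
D(3):
  [0, 14, 12, 20]
  [∞, 0, ∞, ∞]
  [4, 2, 0, 13]
  [0, 8, 6, 0]
D(4):
  [0, 14, 12, 20]
  [∞, 0, ∞, ∞]
  [4, 2, 0, 13]
  [0, 8, 6, 0]
Key observation: every diagonal entry stays at the unit through all rounds, so no improving cycle exists.
Answer: CONVERGES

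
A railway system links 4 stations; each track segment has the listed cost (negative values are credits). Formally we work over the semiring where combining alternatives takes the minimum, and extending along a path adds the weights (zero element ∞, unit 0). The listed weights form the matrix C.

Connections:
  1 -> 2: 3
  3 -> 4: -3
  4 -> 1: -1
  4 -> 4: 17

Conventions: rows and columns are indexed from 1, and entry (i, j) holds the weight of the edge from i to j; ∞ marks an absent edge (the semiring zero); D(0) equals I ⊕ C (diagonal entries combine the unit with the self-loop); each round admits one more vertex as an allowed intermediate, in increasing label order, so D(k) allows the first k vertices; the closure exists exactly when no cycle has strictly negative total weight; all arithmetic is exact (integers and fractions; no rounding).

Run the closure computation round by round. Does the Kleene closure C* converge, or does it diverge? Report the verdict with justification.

D(0):
  [0, 3, ∞, ∞]
  [∞, 0, ∞, ∞]
  [∞, ∞, 0, -3]
  [-1, ∞, ∞, 0]
D(1):
  [0, 3, ∞, ∞]
  [∞, 0, ∞, ∞]
  [∞, ∞, 0, -3]
  [-1, 2, ∞, 0]
D(2):
  [0, 3, ∞, ∞]
  [∞, 0, ∞, ∞]
  [∞, ∞, 0, -3]
  [-1, 2, ∞, 0]
D(3):
  [0, 3, ∞, ∞]
  [∞, 0, ∞, ∞]
  [∞, ∞, 0, -3]
  [-1, 2, ∞, 0]
D(4):
  [0, 3, ∞, ∞]
  [∞, 0, ∞, ∞]
  [-4, -1, 0, -3]
  [-1, 2, ∞, 0]
Key observation: every diagonal entry stays at the unit through all rounds, so no improving cycle exists.
Answer: CONVERGES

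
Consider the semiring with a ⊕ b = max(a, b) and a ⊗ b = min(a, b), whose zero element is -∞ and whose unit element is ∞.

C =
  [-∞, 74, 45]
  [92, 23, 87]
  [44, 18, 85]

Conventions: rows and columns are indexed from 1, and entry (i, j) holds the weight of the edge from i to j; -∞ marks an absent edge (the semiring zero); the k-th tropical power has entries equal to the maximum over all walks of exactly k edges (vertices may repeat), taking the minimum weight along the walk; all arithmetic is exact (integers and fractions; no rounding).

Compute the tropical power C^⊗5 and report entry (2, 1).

C^⊗2:
  [74, 23, 74]
  [44, 74, 85]
  [44, 44, 85]
C^⊗3:
  [44, 74, 74]
  [74, 44, 85]
  [44, 44, 85]
C^⊗4:
  [74, 44, 74]
  [44, 74, 85]
  [44, 44, 85]
C^⊗5:
  [44, 74, 74]
  [74, 44, 85]
  [44, 44, 85]
Key observation: the optimum is the walk 2->1->2->1->2->1, with weight 92 min 74 min 92 min 74 min 92 = 74.
Optimal value attained by: walk 2->1->2->1->2->1.
Answer: (C^⊗5)[2][1] = 74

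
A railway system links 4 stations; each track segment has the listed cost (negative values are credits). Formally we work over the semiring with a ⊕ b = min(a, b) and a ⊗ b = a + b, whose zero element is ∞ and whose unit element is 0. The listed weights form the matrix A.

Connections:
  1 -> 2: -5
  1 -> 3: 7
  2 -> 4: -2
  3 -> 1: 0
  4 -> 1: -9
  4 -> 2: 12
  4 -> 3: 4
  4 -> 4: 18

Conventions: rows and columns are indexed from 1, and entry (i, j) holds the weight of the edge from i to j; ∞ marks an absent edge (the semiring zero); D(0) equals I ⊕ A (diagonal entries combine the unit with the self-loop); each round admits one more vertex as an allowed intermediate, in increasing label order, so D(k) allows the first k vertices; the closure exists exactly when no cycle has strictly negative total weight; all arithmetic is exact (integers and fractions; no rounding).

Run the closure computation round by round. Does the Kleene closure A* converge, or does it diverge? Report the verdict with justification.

D(0):
  [0, -5, 7, ∞]
  [∞, 0, ∞, -2]
  [0, ∞, 0, ∞]
  [-9, 12, 4, 0]
D(1):
  [0, -5, 7, ∞]
  [∞, 0, ∞, -2]
  [0, -5, 0, ∞]
  [-9, -14, -2, 0]
Detection: at round 2, diagonal entry (4, 4) turns strictly negative.
Key observation: the cycle 4->1->2->4 has total weight (-9) + (-5) + (-2), which is strictly negative.
Answer: DIVERGES — negative cycle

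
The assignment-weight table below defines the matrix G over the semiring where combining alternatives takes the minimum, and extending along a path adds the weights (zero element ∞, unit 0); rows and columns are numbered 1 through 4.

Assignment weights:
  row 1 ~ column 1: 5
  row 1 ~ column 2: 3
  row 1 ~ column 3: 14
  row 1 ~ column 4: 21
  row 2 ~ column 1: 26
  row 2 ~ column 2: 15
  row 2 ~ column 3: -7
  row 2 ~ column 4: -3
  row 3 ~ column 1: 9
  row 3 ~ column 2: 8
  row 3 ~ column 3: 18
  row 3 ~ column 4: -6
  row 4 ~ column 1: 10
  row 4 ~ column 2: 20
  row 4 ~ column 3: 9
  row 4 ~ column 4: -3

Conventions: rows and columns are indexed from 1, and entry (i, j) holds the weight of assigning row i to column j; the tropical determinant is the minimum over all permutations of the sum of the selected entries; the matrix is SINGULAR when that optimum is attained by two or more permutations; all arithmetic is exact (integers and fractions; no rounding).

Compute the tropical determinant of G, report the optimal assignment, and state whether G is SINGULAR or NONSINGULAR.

σ = (1, 2, 3, 4): 5 + 15 + 18 + (-3) = 35
σ = (1, 2, 4, 3): 5 + 15 + (-6) + 9 = 23
σ = (1, 3, 2, 4): 5 + (-7) + 8 + (-3) = 3
σ = (1, 3, 4, 2): 5 + (-7) + (-6) + 20 = 12
σ = (1, 4, 2, 3): 5 + (-3) + 8 + 9 = 19
σ = (1, 4, 3, 2): 5 + (-3) + 18 + 20 = 40
σ = (2, 1, 3, 4): 3 + 26 + 18 + (-3) = 44
σ = (2, 1, 4, 3): 3 + 26 + (-6) + 9 = 32
σ = (2, 3, 1, 4): 3 + (-7) + 9 + (-3) = 2
σ = (2, 3, 4, 1): 3 + (-7) + (-6) + 10 = 0
σ = (2, 4, 1, 3): 3 + (-3) + 9 + 9 = 18
σ = (2, 4, 3, 1): 3 + (-3) + 18 + 10 = 28
σ = (3, 1, 2, 4): 14 + 26 + 8 + (-3) = 45
σ = (3, 1, 4, 2): 14 + 26 + (-6) + 20 = 54
σ = (3, 2, 1, 4): 14 + 15 + 9 + (-3) = 35
σ = (3, 2, 4, 1): 14 + 15 + (-6) + 10 = 33
σ = (3, 4, 1, 2): 14 + (-3) + 9 + 20 = 40
σ = (3, 4, 2, 1): 14 + (-3) + 8 + 10 = 29
σ = (4, 1, 2, 3): 21 + 26 + 8 + 9 = 64
σ = (4, 1, 3, 2): 21 + 26 + 18 + 20 = 85
σ = (4, 2, 1, 3): 21 + 15 + 9 + 9 = 54
σ = (4, 2, 3, 1): 21 + 15 + 18 + 10 = 64
σ = (4, 3, 1, 2): 21 + (-7) + 9 + 20 = 43
σ = (4, 3, 2, 1): 21 + (-7) + 8 + 10 = 32
Optimal value attained by: σ = (2, 3, 4, 1).
Answer: det⊕(G) = 0; verdict: NONSINGULAR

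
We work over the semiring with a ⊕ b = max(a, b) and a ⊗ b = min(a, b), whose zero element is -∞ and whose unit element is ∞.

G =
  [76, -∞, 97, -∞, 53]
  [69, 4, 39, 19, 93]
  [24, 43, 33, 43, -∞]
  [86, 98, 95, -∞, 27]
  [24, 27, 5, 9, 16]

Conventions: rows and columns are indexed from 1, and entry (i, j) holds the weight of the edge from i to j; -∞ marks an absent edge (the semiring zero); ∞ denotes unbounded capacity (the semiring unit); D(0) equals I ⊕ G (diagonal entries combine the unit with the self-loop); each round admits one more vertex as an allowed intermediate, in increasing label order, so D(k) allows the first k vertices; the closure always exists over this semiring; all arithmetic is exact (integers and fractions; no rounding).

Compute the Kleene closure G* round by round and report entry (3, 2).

D(0):
  [∞, -∞, 97, -∞, 53]
  [69, ∞, 39, 19, 93]
  [24, 43, ∞, 43, -∞]
  [86, 98, 95, ∞, 27]
  [24, 27, 5, 9, ∞]
D(1):
  [∞, -∞, 97, -∞, 53]
  [69, ∞, 69, 19, 93]
  [24, 43, ∞, 43, 24]
  [86, 98, 95, ∞, 53]
  [24, 27, 24, 9, ∞]
D(2):
  [∞, -∞, 97, -∞, 53]
  [69, ∞, 69, 19, 93]
  [43, 43, ∞, 43, 43]
  [86, 98, 95, ∞, 93]
  [27, 27, 27, 19, ∞]
D(3):
  [∞, 43, 97, 43, 53]
  [69, ∞, 69, 43, 93]
  [43, 43, ∞, 43, 43]
  [86, 98, 95, ∞, 93]
  [27, 27, 27, 27, ∞]
D(4):
  [∞, 43, 97, 43, 53]
  [69, ∞, 69, 43, 93]
  [43, 43, ∞, 43, 43]
  [86, 98, 95, ∞, 93]
  [27, 27, 27, 27, ∞]
D(5):
  [∞, 43, 97, 43, 53]
  [69, ∞, 69, 43, 93]
  [43, 43, ∞, 43, 43]
  [86, 98, 95, ∞, 93]
  [27, 27, 27, 27, ∞]
Answer: G*[3][2] = 43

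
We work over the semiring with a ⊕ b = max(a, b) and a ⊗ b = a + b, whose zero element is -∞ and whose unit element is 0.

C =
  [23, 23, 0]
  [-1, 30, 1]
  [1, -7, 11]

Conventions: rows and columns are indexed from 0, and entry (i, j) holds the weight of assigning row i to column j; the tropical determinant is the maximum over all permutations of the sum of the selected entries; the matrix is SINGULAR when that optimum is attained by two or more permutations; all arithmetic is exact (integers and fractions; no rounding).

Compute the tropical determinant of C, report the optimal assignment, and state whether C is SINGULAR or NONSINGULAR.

σ = (0, 1, 2): 23 + 30 + 11 = 64
σ = (0, 2, 1): 23 + 1 + (-7) = 17
σ = (1, 0, 2): 23 + (-1) + 11 = 33
σ = (1, 2, 0): 23 + 1 + 1 = 25
σ = (2, 0, 1): 0 + (-1) + (-7) = -8
σ = (2, 1, 0): 0 + 30 + 1 = 31
Optimal value attained by: σ = (0, 1, 2).
Answer: det⊕(C) = 64; verdict: NONSINGULAR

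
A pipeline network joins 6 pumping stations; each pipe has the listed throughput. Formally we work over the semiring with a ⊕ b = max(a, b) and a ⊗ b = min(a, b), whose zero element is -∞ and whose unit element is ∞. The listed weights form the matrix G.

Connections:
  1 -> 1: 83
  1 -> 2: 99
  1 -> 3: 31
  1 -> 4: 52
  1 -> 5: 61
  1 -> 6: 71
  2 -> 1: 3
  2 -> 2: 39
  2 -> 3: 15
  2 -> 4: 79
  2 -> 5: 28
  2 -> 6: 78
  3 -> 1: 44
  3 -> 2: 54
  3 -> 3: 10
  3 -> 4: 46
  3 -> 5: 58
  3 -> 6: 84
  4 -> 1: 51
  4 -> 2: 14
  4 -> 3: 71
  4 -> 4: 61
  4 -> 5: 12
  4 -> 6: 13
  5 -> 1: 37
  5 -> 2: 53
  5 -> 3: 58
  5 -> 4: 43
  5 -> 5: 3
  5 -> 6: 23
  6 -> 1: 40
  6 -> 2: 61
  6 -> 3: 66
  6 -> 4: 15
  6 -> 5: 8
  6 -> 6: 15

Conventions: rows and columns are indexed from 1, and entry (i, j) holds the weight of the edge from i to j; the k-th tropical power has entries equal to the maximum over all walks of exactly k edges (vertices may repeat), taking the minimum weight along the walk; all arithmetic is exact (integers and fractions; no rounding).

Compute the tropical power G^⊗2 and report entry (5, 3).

G^⊗2:
  [83, 83, 66, 79, 61, 78]
  [51, 61, 71, 61, 28, 39]
  [46, 61, 66, 54, 44, 54]
  [51, 54, 61, 61, 58, 71]
  [44, 54, 43, 53, 58, 58]
  [44, 54, 31, 61, 58, 66]
Key observation: the optimum is the walk 5->4->3, with weight 43 min 71 = 43.
Optimal value attained by: walk 5->4->3.
Answer: (G^⊗2)[5][3] = 43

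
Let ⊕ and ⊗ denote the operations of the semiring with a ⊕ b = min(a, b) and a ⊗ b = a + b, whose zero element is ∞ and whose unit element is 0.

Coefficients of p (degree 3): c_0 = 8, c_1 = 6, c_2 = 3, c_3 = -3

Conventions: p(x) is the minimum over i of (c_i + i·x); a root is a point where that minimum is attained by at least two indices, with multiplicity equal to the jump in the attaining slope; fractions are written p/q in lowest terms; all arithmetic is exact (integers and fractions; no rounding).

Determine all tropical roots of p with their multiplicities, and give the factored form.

hull edge (i=0, c=8) to (i=3, c=-3): slope -11/3, span 3
Factored form: p(x) = -3 ⊗ (x ⊕ 11/3) ⊗ (x ⊕ 11/3) ⊗ (x ⊕ 11/3)
Answer: roots = 11/3 (mult 3)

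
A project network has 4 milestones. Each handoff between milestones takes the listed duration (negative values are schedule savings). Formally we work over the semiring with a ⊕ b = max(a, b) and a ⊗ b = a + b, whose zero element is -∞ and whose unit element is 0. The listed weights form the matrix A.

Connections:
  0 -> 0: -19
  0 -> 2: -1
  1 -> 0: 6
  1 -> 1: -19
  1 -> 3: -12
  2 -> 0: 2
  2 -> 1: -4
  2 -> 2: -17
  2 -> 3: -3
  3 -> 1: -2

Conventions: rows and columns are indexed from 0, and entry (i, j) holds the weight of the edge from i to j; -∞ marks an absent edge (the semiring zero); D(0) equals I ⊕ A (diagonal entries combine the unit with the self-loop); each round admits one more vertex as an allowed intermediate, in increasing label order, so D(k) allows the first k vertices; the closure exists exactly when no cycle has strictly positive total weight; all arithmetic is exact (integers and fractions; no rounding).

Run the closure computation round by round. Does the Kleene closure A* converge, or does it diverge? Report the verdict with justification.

D(0):
  [0, -∞, -1, -∞]
  [6, 0, -∞, -12]
  [2, -4, 0, -3]
  [-∞, -2, -∞, 0]
Detection: at round 1, diagonal entry (2, 2) turns strictly positive.
Key observation: the cycle 2->0->2 has total weight 2 + (-1), which is strictly positive.
Answer: DIVERGES — positive cycle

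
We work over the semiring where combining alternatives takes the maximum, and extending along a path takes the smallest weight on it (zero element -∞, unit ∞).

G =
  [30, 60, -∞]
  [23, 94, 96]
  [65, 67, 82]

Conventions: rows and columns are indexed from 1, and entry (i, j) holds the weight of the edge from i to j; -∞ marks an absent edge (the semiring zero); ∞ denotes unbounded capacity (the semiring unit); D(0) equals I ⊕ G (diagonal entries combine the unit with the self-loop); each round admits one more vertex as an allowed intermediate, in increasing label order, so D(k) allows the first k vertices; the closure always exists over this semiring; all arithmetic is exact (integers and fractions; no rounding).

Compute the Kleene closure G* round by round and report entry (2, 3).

D(0):
  [∞, 60, -∞]
  [23, ∞, 96]
  [65, 67, ∞]
D(1):
  [∞, 60, -∞]
  [23, ∞, 96]
  [65, 67, ∞]
D(2):
  [∞, 60, 60]
  [23, ∞, 96]
  [65, 67, ∞]
D(3):
  [∞, 60, 60]
  [65, ∞, 96]
  [65, 67, ∞]
Answer: G*[2][3] = 96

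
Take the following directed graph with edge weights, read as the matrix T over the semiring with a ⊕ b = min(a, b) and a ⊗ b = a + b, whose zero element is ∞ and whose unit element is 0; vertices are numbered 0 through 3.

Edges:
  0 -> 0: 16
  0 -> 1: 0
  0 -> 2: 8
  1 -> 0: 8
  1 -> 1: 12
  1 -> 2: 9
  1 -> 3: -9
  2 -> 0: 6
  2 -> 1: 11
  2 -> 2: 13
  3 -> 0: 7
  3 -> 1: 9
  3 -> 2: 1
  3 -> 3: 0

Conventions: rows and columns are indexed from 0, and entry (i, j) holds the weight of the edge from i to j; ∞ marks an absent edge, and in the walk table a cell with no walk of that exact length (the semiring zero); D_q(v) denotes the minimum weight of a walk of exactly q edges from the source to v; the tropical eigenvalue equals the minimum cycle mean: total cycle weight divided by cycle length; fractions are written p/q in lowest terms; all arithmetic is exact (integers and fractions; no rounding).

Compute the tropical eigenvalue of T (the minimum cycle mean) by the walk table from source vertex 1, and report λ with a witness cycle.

q=0: [∞, 0, ∞, ∞]
q=1: [8, 12, 9, -9]
q=2: [-2, 0, -8, -9]
q=3: [-2, -2, -8, -9]
q=4: [-2, -2, -8, -11]
Optimal cycle mean attained by: cycle 0->1->3->0, total 0 + (-9) + 7, length 3.
Answer: λ = -2/3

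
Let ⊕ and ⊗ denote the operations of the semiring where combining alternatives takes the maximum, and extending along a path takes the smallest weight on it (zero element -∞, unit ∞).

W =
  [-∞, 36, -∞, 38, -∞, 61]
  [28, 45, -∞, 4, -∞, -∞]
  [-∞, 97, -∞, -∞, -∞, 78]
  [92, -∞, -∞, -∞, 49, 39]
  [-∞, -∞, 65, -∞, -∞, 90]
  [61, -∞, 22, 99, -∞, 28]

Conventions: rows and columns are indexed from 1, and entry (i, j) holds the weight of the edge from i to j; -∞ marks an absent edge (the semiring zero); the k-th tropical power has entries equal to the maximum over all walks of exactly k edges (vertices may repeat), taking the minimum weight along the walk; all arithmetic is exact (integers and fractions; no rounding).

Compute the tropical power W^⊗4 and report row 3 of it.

W^⊗2:
  [61, 36, 22, 61, 38, 38]
  [28, 45, -∞, 28, 4, 28]
  [61, 45, 22, 78, -∞, 28]
  [39, 36, 49, 39, -∞, 61]
  [61, 65, 22, 90, -∞, 65]
  [92, 36, 22, 38, 49, 61]
W^⊗3:
  [61, 36, 38, 38, 49, 61]
  [28, 45, 22, 28, 28, 28]
  [78, 45, 22, 38, 49, 61]
  [61, 49, 22, 61, 39, 49]
  [90, 45, 22, 65, 49, 61]
  [61, 36, 49, 61, 38, 61]
W^⊗4:
  [61, 38, 49, 61, 38, 61]
  [28, 45, 28, 28, 28, 28]
  [61, 45, 49, 61, 38, 61]
  [61, 45, 39, 49, 49, 61]
  [65, 45, 49, 61, 49, 61]
  [61, 49, 38, 61, 49, 61]
Answer: row 3 of W^⊗4 = [61, 45, 49, 61, 38, 61]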